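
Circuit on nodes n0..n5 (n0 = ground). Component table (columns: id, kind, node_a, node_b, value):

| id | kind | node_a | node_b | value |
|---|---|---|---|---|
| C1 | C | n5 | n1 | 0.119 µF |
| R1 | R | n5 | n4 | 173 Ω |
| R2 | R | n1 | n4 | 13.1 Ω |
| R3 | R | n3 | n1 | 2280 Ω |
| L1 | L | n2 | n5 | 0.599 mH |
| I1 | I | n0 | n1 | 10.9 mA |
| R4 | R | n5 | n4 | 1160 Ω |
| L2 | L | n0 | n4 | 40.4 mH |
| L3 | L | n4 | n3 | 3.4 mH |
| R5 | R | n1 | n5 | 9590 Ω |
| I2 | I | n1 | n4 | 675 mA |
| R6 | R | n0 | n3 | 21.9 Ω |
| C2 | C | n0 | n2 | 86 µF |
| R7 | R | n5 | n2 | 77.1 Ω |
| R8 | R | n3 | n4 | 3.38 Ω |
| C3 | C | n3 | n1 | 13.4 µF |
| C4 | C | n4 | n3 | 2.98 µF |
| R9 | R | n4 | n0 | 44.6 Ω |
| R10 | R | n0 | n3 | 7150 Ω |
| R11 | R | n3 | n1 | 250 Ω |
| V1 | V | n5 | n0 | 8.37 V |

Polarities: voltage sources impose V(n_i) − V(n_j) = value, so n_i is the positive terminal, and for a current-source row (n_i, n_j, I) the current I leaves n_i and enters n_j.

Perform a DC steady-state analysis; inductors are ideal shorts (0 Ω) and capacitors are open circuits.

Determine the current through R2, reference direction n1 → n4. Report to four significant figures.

-0.6260 A

Element admittances at DC:
  Y(C1) = 0.000 S between n5,n1
  Y(R1) = 0.005780 S between n5,n4
  Y(R2) = 0.07634 S between n1,n4
  Y(R3) = 0.0004386 S between n3,n1
  L1: short n2↔n5 (DC inductor)
  I1: injects 0.0109 A into n1 (from n0)
  Y(R4) = 0.0008621 S between n5,n4
  L2: short n0↔n4 (DC inductor)
  L3: short n4↔n3 (DC inductor)
  Y(R5) = 0.0001043 S between n1,n5
  I2: injects 0.675 A into n4 (from n1)
  Y(R6) = 0.04566 S between n0,n3
  Y(C2) = 0.000 S between n0,n2
  Y(R7) = 0.01297 S between n5,n2
  Y(R8) = 0.2959 S between n3,n4
  Y(C3) = 0.000 S between n3,n1
  Y(C4) = 0.000 S between n4,n3
  Y(R9) = 0.02242 S between n4,n0
  Y(R10) = 0.0001399 S between n0,n3
  Y(R11) = 0.004000 S between n3,n1
  V1: constraint V(n5)−V(n0) = 8.37
Assemble and solve the 9×9 MNA system:
  V(n1)=-8.200  V(n2)=8.370  V(n3)=0.000  V(n4)=0.000  V(n5)=8.370
  i(L1)=0.000  i(L2)=-0.06822  i(L3)=0.03640  i(V1)=-0.05732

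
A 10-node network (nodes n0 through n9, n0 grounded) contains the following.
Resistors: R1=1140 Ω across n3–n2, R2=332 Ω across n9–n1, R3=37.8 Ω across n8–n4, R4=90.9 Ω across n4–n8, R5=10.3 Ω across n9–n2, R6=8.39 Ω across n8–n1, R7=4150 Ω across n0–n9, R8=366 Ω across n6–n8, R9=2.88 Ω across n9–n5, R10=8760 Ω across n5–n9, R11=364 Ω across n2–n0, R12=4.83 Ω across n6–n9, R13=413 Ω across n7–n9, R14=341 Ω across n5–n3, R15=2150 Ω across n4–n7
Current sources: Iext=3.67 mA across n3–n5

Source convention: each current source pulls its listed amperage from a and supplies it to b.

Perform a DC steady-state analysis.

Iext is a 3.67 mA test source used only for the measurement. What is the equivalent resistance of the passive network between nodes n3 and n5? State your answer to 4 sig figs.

Element admittances at DC:
  Y(R1) = 0.0008772 S between n3,n2
  Y(R2) = 0.003012 S between n9,n1
  Y(R3) = 0.02646 S between n8,n4
  Y(R4) = 0.01100 S between n4,n8
  Y(R5) = 0.09709 S between n9,n2
  Y(R6) = 0.1192 S between n8,n1
  Y(R7) = 0.0002410 S between n0,n9
  Y(R8) = 0.002732 S between n6,n8
  Y(R9) = 0.3472 S between n9,n5
  Y(R10) = 0.0001142 S between n5,n9
  Y(R11) = 0.002747 S between n2,n0
  Y(R12) = 0.2070 S between n6,n9
  Y(R13) = 0.002421 S between n7,n9
  Y(R14) = 0.002933 S between n5,n3
  Y(R15) = 0.0004651 S between n4,n7
  Iext: injects 0.00367 A into n5 (from n3)
Assemble and solve the 9×9 MNA system:
  V(n1)=0.007913  V(n2)=-0.0006941  V(n3)=-0.9555  V(n4)=0.007913  V(n5)=0.01032  V(n6)=0.007913  V(n7)=0.007913  V(n8)=0.007913  V(n9)=0.007913

R_eq = 263.2 Ω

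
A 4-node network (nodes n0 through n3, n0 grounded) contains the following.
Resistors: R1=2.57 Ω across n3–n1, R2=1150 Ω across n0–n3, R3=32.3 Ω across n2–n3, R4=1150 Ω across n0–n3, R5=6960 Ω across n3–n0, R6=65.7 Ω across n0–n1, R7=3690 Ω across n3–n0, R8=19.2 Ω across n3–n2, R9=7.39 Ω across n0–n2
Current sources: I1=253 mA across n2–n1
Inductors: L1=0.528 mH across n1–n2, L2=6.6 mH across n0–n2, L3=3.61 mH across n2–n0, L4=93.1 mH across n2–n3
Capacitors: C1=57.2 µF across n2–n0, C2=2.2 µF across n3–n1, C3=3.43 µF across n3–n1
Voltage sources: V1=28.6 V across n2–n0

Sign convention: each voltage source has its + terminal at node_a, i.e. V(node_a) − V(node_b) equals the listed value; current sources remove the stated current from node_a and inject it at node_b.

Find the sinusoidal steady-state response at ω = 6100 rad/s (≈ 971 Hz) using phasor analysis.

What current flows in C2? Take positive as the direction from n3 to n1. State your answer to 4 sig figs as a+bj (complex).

-0.001752-0.001133j A

MNA unknowns: 3 node voltages V₁..V_3 plus 1 source current (V1)
R1: Y=0.3891+0.000j on G[3,1]
R2: Y=0.0008696+0.000j on G[0,3]
R3: Y=0.03096+0.000j on G[2,3]
I1: z[2]−=0.253, z[1]+=0.253
L1: Y=0.000-0.3105j on G[1,2]
R4: Y=0.0008696+0.000j on G[0,3]
L2: Y=0.000-0.02484j on G[0,2]
R5: Y=0.0001437+0.000j on G[3,0]
L3: Y=0.000-0.04541j on G[2,0]
C1: Y=0.000+0.3489j on G[2,0]
R6: Y=0.01522+0.000j on G[0,1]
C2: Y=0.000+0.01342j on G[3,1]
C3: Y=0.000+0.02092j on G[3,1]
R7: Y=0.0002710+0.000j on G[3,0]
R8: Y=0.05208+0.000j on G[3,2]
L4: Y=0.000-0.001761j on G[2,3]
R9: Y=0.1353+0.000j on G[0,2]
V1: row V2−V0=28.6, i_V1 at 2,0
solve → V1=28.41-0.6982j, V2=28.60+0.000j, V3=28.33-0.5677j
aux → i_V1=-4.364-7.958j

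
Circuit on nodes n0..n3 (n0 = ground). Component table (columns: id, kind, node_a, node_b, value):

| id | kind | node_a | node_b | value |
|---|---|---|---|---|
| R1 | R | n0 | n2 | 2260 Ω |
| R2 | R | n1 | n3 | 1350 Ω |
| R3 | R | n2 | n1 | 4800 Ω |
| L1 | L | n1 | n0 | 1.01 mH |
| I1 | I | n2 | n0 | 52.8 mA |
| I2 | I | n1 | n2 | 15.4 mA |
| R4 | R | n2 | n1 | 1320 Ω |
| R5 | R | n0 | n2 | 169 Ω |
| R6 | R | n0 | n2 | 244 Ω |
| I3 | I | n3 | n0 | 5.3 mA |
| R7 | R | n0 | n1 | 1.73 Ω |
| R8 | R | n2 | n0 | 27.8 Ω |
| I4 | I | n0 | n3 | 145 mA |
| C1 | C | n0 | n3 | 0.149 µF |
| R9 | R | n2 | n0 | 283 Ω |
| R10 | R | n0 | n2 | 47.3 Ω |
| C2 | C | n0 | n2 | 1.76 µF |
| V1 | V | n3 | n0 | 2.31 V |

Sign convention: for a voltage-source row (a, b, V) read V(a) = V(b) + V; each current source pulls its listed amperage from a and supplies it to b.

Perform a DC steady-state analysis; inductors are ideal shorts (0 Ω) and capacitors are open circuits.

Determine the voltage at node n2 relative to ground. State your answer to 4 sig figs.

-0.5189 V

Element admittances at DC:
  Y(R1) = 0.0004425 S between n0,n2
  Y(R2) = 0.0007407 S between n1,n3
  Y(R3) = 0.0002083 S between n2,n1
  L1: short n1↔n0 (DC inductor)
  I1: injects 0.0528 A into n0 (from n2)
  I2: injects 0.0154 A into n2 (from n1)
  Y(R4) = 0.0007576 S between n2,n1
  Y(R5) = 0.005917 S between n0,n2
  Y(R6) = 0.004098 S between n0,n2
  I3: injects 0.0053 A into n0 (from n3)
  Y(R7) = 0.5780 S between n0,n1
  Y(R8) = 0.03597 S between n2,n0
  I4: injects 0.145 A into n3 (from n0)
  Y(C1) = 0.000 S between n0,n3
  Y(R9) = 0.003534 S between n2,n0
  Y(R10) = 0.02114 S between n0,n2
  Y(C2) = 0.000 S between n0,n2
  V1: constraint V(n3)−V(n0) = 2.31
Assemble and solve the 5×5 MNA system:
  V(n1)=0.000  V(n2)=-0.5189  V(n3)=2.310
  i(L1)=-0.01419  i(V1)=0.1380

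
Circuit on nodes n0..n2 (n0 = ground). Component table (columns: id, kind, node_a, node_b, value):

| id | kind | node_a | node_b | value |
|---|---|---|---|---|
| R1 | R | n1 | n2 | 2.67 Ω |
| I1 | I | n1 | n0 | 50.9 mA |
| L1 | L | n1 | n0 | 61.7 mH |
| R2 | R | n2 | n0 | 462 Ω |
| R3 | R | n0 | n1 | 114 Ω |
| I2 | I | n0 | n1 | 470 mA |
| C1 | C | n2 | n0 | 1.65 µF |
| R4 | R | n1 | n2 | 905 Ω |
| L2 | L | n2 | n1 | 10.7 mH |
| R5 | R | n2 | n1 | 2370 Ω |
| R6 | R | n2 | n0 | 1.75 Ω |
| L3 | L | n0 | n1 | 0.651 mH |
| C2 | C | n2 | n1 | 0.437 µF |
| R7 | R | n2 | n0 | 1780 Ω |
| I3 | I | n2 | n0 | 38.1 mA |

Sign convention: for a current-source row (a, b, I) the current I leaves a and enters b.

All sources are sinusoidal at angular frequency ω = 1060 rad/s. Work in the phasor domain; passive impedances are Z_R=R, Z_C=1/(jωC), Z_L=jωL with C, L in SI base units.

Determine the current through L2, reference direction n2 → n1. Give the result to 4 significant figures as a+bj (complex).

Element admittances at ω=1060 rad/s:
  Y(R1) = 0.3745+0.000j S between n1,n2
  I1: injects 0.0509 A into n0 (from n1)
  Y(L1) = 0.000-0.01529j S between n1,n0
  Y(R2) = 0.002165+0.000j S between n2,n0
  Y(R3) = 0.008772+0.000j S between n0,n1
  I2: injects 0.47 A into n1 (from n0)
  Y(C1) = 0.000+0.001749j S between n2,n0
  Y(R4) = 0.001105+0.000j S between n1,n2
  Y(L2) = 0.000-0.08817j S between n2,n1
  Y(R5) = 0.0004219+0.000j S between n2,n1
  Y(R6) = 0.5714+0.000j S between n2,n0
  Y(L3) = 0.000-1.449j S between n0,n1
  Y(C2) = 0.000+0.0004632j S between n2,n1
  Y(R7) = 0.0005618+0.000j S between n2,n0
  I3: injects 0.0381 A into n0 (from n2)
Assemble and solve the 2×2 MNA system:
  V(n1)=0.04067+0.2635j  V(n2)=-0.008706+0.09973j

-0.01444+0.004353j A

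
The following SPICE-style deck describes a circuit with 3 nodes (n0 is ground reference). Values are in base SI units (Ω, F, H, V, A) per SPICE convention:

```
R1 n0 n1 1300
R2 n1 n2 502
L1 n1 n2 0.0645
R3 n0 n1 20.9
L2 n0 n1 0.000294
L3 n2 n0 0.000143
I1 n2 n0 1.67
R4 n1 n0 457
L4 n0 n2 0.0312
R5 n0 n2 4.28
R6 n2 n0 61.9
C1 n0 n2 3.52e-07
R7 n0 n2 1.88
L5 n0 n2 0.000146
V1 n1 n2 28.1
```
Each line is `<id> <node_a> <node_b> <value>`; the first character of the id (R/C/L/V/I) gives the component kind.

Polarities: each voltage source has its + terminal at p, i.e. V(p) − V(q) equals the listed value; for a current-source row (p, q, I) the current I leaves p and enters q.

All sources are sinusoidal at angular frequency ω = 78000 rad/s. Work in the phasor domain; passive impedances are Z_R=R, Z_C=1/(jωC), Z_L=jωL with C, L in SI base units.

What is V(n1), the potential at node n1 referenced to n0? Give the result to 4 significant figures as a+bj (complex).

Element admittances at ω=78000 rad/s:
  Y(R1) = 0.0007692+0.000j S between n0,n1
  Y(R2) = 0.001992+0.000j S between n1,n2
  Y(L1) = 0.000-0.0001988j S between n1,n2
  Y(R3) = 0.04785+0.000j S between n0,n1
  Y(L2) = 0.000-0.04361j S between n0,n1
  Y(L3) = 0.000-0.08965j S between n2,n0
  I1: injects 1.67 A into n0 (from n2)
  Y(R4) = 0.002188+0.000j S between n1,n0
  Y(L4) = 0.000-0.0004109j S between n0,n2
  Y(R5) = 0.2336+0.000j S between n0,n2
  Y(R6) = 0.01616+0.000j S between n2,n0
  Y(C1) = 0.000+0.02746j S between n0,n2
  Y(R7) = 0.5319+0.000j S between n0,n2
  Y(L5) = 0.000-0.08781j S between n0,n2
  V1: constraint V(n1)−V(n2) = 28.1
Assemble and solve the 3×3 MNA system:
  V(n1)=24.25+0.5736j  V(n2)=-3.854+0.5736j
  i(V1)=-1.313+1.034j

24.25+0.5736j V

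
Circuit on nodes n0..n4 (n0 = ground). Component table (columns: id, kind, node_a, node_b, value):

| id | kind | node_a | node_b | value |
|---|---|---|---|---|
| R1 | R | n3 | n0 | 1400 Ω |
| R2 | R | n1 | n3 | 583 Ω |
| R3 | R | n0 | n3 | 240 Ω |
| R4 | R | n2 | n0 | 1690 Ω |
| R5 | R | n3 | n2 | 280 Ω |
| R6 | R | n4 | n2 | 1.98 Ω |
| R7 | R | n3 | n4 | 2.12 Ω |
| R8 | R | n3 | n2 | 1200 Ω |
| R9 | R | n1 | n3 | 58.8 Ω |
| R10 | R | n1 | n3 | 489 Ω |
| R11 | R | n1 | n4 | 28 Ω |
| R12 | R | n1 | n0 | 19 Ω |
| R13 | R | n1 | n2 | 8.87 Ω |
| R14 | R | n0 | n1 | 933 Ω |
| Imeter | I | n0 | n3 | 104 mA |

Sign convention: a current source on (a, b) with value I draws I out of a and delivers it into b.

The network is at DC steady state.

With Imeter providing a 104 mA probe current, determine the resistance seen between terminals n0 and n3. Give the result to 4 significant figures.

MNA unknowns: 4 node voltages V₁..V_4
R1: Y=0.0007143 on G[3,0]
R2: Y=0.001715 on G[1,3]
R3: Y=0.004167 on G[0,3]
R4: Y=0.0005917 on G[2,0]
R5: Y=0.003571 on G[3,2]
R6: Y=0.5051 on G[4,2]
R7: Y=0.4717 on G[3,4]
R8: Y=0.0008333 on G[3,2]
R9: Y=0.01701 on G[1,3]
R10: Y=0.002045 on G[1,3]
R11: Y=0.03571 on G[1,4]
R12: Y=0.05263 on G[1,0]
R13: Y=0.1127 on G[1,2]
R14: Y=0.001072 on G[0,1]
Imeter: z[0]−=0.104, z[3]+=0.104
solve → V1=1.691, V2=2.172, V3=2.439, V4=2.280

R_eq = 23.46 Ω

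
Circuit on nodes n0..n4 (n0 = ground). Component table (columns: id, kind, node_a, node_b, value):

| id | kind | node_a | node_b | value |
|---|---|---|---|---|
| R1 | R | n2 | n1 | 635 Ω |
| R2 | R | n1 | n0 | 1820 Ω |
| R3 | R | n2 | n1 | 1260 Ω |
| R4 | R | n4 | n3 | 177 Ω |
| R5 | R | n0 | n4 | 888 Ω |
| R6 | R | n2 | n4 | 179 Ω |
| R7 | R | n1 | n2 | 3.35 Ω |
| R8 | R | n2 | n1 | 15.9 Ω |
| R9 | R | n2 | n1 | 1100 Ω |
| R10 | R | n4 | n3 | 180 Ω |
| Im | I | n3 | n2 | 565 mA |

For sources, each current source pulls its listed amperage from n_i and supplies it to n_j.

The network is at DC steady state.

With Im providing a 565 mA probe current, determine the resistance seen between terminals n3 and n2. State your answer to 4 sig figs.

Apply KCL at each of the 4 non-ground nodes and solve the resulting linear system.
Node n1: branches {R1, R2, R3, R7, R8, R9} → V_1 = 63.70
Node n2: branches {R1, R3, R6, R7, R8, R9, Im} → V_2 = 63.79
Node n3: branches {R4, R10, Im} → V_3 = -81.50
Node n4: branches {R4, R5, R6, R10} → V_4 = -31.08

R_eq = 257.2 Ω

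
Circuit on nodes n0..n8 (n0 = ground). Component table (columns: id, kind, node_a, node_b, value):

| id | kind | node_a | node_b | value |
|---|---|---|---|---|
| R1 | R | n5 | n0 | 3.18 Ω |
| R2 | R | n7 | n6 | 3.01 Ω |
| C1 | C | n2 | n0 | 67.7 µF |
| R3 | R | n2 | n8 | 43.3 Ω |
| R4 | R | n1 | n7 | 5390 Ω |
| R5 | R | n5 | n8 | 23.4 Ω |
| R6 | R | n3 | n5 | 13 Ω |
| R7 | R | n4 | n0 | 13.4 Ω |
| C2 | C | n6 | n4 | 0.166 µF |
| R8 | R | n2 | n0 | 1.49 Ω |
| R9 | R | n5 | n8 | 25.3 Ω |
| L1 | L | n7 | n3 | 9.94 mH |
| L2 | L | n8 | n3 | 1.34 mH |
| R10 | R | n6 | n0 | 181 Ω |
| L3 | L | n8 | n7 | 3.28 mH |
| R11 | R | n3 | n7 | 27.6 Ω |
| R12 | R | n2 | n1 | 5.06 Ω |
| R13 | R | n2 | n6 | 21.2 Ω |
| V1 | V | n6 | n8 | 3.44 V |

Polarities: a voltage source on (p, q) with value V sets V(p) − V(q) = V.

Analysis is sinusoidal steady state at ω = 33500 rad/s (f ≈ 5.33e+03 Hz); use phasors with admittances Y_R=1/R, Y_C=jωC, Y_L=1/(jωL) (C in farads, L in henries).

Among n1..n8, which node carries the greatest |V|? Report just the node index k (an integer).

Element admittances at ω=33500 rad/s:
  Y(R1) = 0.3145+0.000j S between n5,n0
  Y(R2) = 0.3322+0.000j S between n7,n6
  Y(C1) = 0.000+2.268j S between n2,n0
  Y(R3) = 0.02309+0.000j S between n2,n8
  Y(R4) = 0.0001855+0.000j S between n1,n7
  Y(R5) = 0.04274+0.000j S between n5,n8
  Y(R6) = 0.07692+0.000j S between n3,n5
  Y(R7) = 0.07463+0.000j S between n4,n0
  Y(C2) = 0.000+0.005561j S between n6,n4
  Y(R8) = 0.6711+0.000j S between n2,n0
  Y(R9) = 0.03953+0.000j S between n5,n8
  Y(L1) = 0.000-0.003003j S between n7,n3
  Y(L2) = 0.000-0.02228j S between n8,n3
  Y(R10) = 0.005525+0.000j S between n6,n0
  Y(L3) = 0.000-0.009101j S between n8,n7
  Y(R11) = 0.03623+0.000j S between n3,n7
  Y(R12) = 0.1976+0.000j S between n2,n1
  Y(R13) = 0.04717+0.000j S between n2,n6
  V1: constraint V(n6)−V(n8) = 3.44
Assemble and solve the 9×9 MNA system:
  V(n1)=0.002869-0.02407j  V(n2)=0.001224-0.02403j  V(n3)=0.3024+0.3077j  V(n4)=0.02642+0.1407j  V(n5)=-0.2158+0.01282j  V(n6)=1.915-0.2139j  V(n7)=1.755-0.06974j  V(n8)=-1.525-0.2139j
  i(V1)=-0.1559+0.04753j

6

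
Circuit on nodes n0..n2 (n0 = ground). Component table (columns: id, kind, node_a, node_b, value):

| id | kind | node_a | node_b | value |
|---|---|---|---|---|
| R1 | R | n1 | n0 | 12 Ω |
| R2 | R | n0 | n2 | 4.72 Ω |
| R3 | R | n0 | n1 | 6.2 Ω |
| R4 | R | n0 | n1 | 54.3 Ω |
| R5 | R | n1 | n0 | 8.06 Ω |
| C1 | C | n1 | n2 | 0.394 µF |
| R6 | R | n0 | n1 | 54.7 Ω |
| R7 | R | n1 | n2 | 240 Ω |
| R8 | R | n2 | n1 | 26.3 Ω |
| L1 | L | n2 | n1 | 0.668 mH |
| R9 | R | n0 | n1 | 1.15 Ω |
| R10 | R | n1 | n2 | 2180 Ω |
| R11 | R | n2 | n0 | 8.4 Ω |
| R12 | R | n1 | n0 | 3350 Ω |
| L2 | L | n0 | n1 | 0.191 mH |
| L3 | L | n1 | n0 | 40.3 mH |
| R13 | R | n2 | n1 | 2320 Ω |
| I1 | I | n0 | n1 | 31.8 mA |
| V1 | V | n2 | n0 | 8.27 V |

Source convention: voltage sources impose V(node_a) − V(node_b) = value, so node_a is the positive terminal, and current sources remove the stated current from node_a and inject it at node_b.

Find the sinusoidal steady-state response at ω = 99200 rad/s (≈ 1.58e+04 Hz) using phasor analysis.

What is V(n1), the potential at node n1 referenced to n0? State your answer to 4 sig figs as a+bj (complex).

0.2909+0.1569j V

MNA unknowns: 2 node voltages V₁..V_2 plus 1 source current (V1)
R1: Y=0.08333+0.000j on G[1,0]
R2: Y=0.2119+0.000j on G[0,2]
R3: Y=0.1613+0.000j on G[0,1]
R4: Y=0.01842+0.000j on G[0,1]
R5: Y=0.1241+0.000j on G[1,0]
C1: Y=0.000+0.03908j on G[1,2]
R6: Y=0.01828+0.000j on G[0,1]
R7: Y=0.004167+0.000j on G[1,2]
R8: Y=0.03802+0.000j on G[2,1]
L1: Y=0.000-0.01509j on G[2,1]
R9: Y=0.8696+0.000j on G[0,1]
R10: Y=0.0004587+0.000j on G[1,2]
R11: Y=0.1190+0.000j on G[2,0]
R12: Y=0.0002985+0.000j on G[1,0]
L2: Y=0.000-0.05278j on G[0,1]
L3: Y=0.000-0.0002501j on G[1,0]
R13: Y=0.0004310+0.000j on G[2,1]
I1: z[0]−=0.0318, z[1]+=0.0318
V1: row V2−V0=8.27, i_V1 at 2,0
solve → V1=0.2909+0.1569j, V2=8.270+0.000j
aux → i_V1=-3.084-0.1847j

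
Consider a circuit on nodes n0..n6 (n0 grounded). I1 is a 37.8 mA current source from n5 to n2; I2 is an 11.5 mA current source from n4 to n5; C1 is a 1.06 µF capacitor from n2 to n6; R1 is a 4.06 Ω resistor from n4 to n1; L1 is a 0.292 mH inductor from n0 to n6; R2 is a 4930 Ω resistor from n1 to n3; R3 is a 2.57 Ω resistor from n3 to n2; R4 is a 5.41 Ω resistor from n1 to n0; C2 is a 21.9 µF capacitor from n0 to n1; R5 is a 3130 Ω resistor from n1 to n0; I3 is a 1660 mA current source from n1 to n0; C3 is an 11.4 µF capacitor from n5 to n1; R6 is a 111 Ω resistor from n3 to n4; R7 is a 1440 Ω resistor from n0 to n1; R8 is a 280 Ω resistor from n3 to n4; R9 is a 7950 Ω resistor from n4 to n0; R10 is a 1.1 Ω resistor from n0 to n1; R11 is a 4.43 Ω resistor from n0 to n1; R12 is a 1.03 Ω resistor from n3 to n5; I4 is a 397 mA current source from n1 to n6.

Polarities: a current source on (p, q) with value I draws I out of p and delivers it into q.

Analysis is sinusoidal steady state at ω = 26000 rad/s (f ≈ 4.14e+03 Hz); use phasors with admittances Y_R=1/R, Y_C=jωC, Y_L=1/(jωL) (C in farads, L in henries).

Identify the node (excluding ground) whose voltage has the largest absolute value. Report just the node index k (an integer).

6

MNA unknowns: 6 node voltages V₁..V_6
I1: z[5]−=0.0378, z[2]+=0.0378
I2: z[4]−=0.0115, z[5]+=0.0115
C1: Y=0.000+0.02756j on G[2,6]
R1: Y=0.2463+0.000j on G[4,1]
L1: Y=0.000-0.1317j on G[0,6]
R2: Y=0.0002028+0.000j on G[1,3]
R3: Y=0.3891+0.000j on G[3,2]
R4: Y=0.1848+0.000j on G[1,0]
C2: Y=0.000+0.5694j on G[0,1]
R5: Y=0.0003195+0.000j on G[1,0]
I3: z[1]−=1.66, z[0]+=1.66
C3: Y=0.000+0.2964j on G[5,1]
R6: Y=0.009009+0.000j on G[3,4]
R7: Y=0.0006944+0.000j on G[0,1]
R8: Y=0.003571+0.000j on G[3,4]
R9: Y=0.0001258+0.000j on G[4,0]
R10: Y=0.9091+0.000j on G[0,1]
R11: Y=0.2257+0.000j on G[0,1]
R12: Y=0.9709+0.000j on G[3,5]
I4: z[1]−=0.397, z[6]+=0.397
solve → V1=-1.346+0.6150j, V2=-1.321+0.9839j, V3=-1.237+0.8656j, V4=-1.384+0.6269j, V5=-1.201+0.8213j, V6=0.3496+3.551j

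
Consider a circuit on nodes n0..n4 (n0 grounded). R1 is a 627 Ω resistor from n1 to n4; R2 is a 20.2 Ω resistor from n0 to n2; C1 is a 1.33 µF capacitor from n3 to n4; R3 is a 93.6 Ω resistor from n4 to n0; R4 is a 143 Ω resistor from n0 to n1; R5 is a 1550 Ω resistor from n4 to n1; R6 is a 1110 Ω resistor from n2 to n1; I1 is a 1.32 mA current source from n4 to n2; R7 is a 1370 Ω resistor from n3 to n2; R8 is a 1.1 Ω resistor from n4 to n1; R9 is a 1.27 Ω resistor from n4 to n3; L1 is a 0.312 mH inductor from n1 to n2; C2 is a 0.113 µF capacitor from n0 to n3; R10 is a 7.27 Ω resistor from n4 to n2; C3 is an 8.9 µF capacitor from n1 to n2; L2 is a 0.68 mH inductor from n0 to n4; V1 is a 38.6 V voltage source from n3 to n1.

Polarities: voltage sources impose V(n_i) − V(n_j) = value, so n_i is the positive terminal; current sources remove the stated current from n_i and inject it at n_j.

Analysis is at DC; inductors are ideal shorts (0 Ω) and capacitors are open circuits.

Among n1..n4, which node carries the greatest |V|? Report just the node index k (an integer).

3

MNA unknowns: 4 node voltages V₁..V_4 plus 3 source currents (L1, L2, V1)
R1: Y=0.001595 on G[1,4]
R2: Y=0.04950 on G[0,2]
C1: Y=0.000 on G[3,4]
R3: Y=0.01068 on G[4,0]
R4: Y=0.006993 on G[0,1]
R5: Y=0.0006452 on G[4,1]
R6: Y=0.0009009 on G[2,1]
I1: z[4]−=0.00132, z[2]+=0.00132
R7: Y=0.0007299 on G[3,2]
R8: Y=0.9091 on G[4,1]
R9: Y=0.7874 on G[4,3]
L1: row V1−V2=0, i_L1 at 1,2
C2: Y=0.000 on G[0,3]
R10: Y=0.1376 on G[4,2]
C3: Y=0.000 on G[1,2]
L2: row V0−V4=0, i_L2 at 0,4
V1: row V3−V1=38.6, i_V1 at 3,1
solve → V1=-16.06, V2=-16.06, V3=22.54, V4=0.000
aux → i_L1=-3.033, i_L2=-0.9072, i_V1=-17.78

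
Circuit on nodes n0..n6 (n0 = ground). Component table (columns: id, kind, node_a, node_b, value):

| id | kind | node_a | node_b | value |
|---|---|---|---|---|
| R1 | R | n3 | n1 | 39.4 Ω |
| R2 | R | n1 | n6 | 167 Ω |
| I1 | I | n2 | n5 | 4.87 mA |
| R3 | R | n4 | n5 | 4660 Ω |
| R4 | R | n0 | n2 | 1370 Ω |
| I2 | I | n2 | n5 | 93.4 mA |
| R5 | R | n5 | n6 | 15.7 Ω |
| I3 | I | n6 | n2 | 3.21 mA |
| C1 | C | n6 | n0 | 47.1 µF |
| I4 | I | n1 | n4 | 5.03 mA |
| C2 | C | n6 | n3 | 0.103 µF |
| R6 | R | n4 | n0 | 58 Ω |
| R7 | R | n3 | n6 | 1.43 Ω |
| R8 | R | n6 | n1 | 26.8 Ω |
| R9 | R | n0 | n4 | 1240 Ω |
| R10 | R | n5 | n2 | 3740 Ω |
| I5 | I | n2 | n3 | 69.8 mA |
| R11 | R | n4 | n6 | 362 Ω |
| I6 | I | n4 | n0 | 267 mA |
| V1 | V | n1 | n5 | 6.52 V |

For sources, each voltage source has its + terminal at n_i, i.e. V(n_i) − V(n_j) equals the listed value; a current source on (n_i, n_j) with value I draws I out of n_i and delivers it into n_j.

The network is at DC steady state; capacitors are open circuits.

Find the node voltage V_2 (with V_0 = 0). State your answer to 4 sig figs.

MNA unknowns: 6 node voltages V₁..V_6 plus 1 source current (V1)
R1: Y=0.02538 on G[3,1]
R2: Y=0.005988 on G[1,6]
I1: z[2]−=0.00487, z[5]+=0.00487
R3: Y=0.0002146 on G[4,5]
R4: Y=0.0007299 on G[0,2]
I2: z[2]−=0.0934, z[5]+=0.0934
R5: Y=0.06369 on G[5,6]
I3: z[6]−=0.00321, z[2]+=0.00321
C1: Y=0.000 on G[6,0]
I4: z[1]−=0.00503, z[4]+=0.00503
C2: Y=0.000 on G[6,3]
R6: Y=0.01724 on G[4,0]
R7: Y=0.6993 on G[3,6]
R8: Y=0.03731 on G[6,1]
R9: Y=0.0008065 on G[0,4]
R10: Y=0.0002674 on G[5,2]
I5: z[2]−=0.0698, z[3]+=0.0698
R11: Y=0.002762 on G[4,6]
I6: z[4]−=0.267, z[0]+=0.267
V1: row V1−V5=6.52, i_V1 at 1,5
solve → V1=32.43, V2=-158.4, V3=29.19, V4=-8.389, V5=25.91, V6=28.97
aux → i_V1=-0.2368

-158.4 V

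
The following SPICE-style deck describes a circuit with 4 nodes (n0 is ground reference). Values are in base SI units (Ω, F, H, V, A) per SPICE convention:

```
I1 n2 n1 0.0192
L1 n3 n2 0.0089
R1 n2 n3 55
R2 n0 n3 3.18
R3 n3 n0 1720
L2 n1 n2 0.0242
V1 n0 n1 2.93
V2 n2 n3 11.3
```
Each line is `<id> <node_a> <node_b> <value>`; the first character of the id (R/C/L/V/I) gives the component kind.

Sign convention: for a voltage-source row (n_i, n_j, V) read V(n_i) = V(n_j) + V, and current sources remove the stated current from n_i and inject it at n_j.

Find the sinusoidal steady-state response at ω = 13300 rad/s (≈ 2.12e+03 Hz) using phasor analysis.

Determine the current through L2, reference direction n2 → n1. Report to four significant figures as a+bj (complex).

MNA unknowns: 3 node voltages V₁..V_3 plus 2 source currents (V1, V2)
I1: z[2]−=0.0192, z[1]+=0.0192
L1: Y=0.000-0.008448j on G[3,2]
R1: Y=0.01818+0.000j on G[2,3]
R2: Y=0.3145+0.000j on G[0,3]
R3: Y=0.0005814+0.000j on G[3,0]
L2: Y=0.000-0.003107j on G[1,2]
V1: row V0−V1=2.93, i_V1 at 0,1
V2: row V2−V3=11.3, i_V2 at 2,3
solve → V1=-2.930+0.000j, V2=11.24+0.1397j, V3=-0.06232+0.1397j
aux → i_V1=-0.01963+0.04402j, i_V2=-0.2251+0.1395j

0.0004341-0.04402j A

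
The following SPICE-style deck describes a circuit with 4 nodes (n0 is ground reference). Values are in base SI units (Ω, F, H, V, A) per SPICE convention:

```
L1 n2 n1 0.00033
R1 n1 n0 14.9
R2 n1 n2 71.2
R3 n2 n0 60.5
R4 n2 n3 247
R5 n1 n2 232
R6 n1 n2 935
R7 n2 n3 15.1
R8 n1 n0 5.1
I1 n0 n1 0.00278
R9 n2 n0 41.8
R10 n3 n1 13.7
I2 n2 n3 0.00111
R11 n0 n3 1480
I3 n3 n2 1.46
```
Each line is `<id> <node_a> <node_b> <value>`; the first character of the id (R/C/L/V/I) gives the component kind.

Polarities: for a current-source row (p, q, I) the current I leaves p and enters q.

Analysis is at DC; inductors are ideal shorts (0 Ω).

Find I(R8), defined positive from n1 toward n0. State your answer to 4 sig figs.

0.006204 A

Apply KCL at each of the 3 non-ground nodes and solve the resulting linear system.
Node n1: branches {L1, R1, R2, R5, R6, R8, I1, R10} → V_1 = 0.03164
Node n2: branches {L1, R2, R3, R4, R5, R6, R7, R9, I2, I3} → V_2 = 0.03164
Node n3: branches {R4, R7, R10, I2, R11, I3} → V_3 = -10.10
Source currents: i(L1)=0.7454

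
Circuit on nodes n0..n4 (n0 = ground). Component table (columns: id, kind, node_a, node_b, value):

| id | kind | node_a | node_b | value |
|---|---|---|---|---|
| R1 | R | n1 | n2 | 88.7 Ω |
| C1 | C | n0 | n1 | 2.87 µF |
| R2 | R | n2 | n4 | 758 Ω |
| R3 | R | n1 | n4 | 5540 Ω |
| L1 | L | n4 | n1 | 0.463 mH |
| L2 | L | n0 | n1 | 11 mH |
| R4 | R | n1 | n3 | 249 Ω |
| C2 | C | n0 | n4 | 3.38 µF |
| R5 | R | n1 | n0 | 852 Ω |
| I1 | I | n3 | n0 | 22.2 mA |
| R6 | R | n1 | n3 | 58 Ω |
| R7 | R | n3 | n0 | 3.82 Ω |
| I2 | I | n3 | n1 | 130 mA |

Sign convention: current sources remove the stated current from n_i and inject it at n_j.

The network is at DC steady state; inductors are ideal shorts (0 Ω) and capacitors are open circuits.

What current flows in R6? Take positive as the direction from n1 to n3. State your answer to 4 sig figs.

0.009271 A

MNA unknowns: 4 node voltages V₁..V_4 plus 2 source currents (L1, L2)
R1: Y=0.01127 on G[1,2]
C1: Y=0.000 on G[0,1]
R2: Y=0.001319 on G[2,4]
R3: Y=0.0001805 on G[1,4]
L1: row V4−V1=0, i_L1 at 4,1
L2: row V0−V1=0, i_L2 at 0,1
R4: Y=0.004016 on G[1,3]
C2: Y=0.000 on G[0,4]
R5: Y=0.001174 on G[1,0]
I1: z[3]−=0.0222, z[0]+=0.0222
R6: Y=0.01724 on G[1,3]
R7: Y=0.2618 on G[3,0]
I2: z[3]−=0.13, z[1]+=0.13
solve → V1=0.000, V2=0.000, V3=-0.5377, V4=0.000
aux → i_L1=0.000, i_L2=-0.1186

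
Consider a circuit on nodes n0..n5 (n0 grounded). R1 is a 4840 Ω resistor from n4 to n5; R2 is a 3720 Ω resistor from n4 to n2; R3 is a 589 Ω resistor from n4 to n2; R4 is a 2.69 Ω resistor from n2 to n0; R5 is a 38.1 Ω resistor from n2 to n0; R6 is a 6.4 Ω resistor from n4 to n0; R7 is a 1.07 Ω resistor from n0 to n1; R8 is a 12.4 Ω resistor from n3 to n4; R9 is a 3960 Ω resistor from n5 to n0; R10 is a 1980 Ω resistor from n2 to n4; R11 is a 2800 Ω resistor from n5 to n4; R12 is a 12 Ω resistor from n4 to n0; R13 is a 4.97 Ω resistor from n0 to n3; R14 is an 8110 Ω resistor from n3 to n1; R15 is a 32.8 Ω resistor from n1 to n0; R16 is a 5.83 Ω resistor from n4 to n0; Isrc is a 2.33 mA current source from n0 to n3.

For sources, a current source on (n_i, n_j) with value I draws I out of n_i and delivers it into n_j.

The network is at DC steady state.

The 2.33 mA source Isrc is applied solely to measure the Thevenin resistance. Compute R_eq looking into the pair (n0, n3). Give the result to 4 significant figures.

R_eq = 3.720 Ω

Element admittances at DC:
  Y(R1) = 0.0002066 S between n4,n5
  Y(R2) = 0.0002688 S between n4,n2
  Y(R3) = 0.001698 S between n4,n2
  Y(R4) = 0.3717 S between n2,n0
  Y(R5) = 0.02625 S between n2,n0
  Y(R6) = 0.1562 S between n4,n0
  Y(R7) = 0.9346 S between n0,n1
  Y(R8) = 0.08065 S between n3,n4
  Y(R9) = 0.0002525 S between n5,n0
  Y(R10) = 0.0005051 S between n2,n4
  Y(R11) = 0.0003571 S between n5,n4
  Y(R12) = 0.08333 S between n4,n0
  Y(R13) = 0.2012 S between n0,n3
  Y(R14) = 0.0001233 S between n3,n1
  Y(R15) = 0.03049 S between n1,n0
  Y(R16) = 0.1715 S between n4,n0
  Isrc: injects 0.00233 A into n3 (from n0)
Assemble and solve the 5×5 MNA system:
  V(n1)=1.107e-06  V(n2)=8.726e-06  V(n3)=0.008667  V(n4)=0.001414  V(n5)=0.0009765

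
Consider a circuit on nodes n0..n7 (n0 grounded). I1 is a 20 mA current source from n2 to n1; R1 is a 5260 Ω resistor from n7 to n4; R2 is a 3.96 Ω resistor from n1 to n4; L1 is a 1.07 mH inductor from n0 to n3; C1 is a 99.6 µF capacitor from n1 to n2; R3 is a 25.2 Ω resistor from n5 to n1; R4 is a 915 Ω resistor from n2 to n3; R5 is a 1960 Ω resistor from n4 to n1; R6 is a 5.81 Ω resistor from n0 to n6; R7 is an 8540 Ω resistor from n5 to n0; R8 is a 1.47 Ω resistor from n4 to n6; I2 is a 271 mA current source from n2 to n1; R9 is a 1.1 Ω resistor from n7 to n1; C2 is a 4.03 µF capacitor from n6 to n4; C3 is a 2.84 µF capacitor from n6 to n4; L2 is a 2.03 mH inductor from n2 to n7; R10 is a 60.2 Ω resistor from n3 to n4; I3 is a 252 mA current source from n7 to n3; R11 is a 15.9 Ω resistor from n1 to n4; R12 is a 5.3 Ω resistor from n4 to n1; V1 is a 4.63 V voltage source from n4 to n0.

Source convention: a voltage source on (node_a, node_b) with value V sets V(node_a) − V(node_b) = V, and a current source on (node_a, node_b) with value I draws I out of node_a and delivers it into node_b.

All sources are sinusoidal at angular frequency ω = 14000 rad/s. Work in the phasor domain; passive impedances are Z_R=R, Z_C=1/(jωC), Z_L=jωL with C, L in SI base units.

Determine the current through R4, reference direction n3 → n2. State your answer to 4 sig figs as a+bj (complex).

-0.003169+0.004854j A

Element admittances at ω=14000 rad/s:
  I1: injects 0.02 A into n1 (from n2)
  Y(R1) = 0.0001901+0.000j S between n7,n4
  Y(R2) = 0.2525+0.000j S between n1,n4
  Y(L1) = 0.000-0.06676j S between n0,n3
  Y(C1) = 0.000+1.394j S between n1,n2
  Y(R3) = 0.03968+0.000j S between n5,n1
  Y(R4) = 0.001093+0.000j S between n2,n3
  Y(R5) = 0.0005102+0.000j S between n4,n1
  Y(R6) = 0.1721+0.000j S between n0,n6
  Y(R7) = 0.0001171+0.000j S between n5,n0
  Y(R8) = 0.6803+0.000j S between n4,n6
  I2: injects 0.271 A into n1 (from n2)
  Y(R9) = 0.9091+0.000j S between n7,n1
  Y(C2) = 0.000+0.05642j S between n6,n4
  Y(C3) = 0.000+0.03976j S between n6,n4
  Y(L2) = 0.000-0.03519j S between n2,n7
  Y(R10) = 0.01661+0.000j S between n3,n4
  I3: injects 0.252 A into n3 (from n7)
  Y(R11) = 0.06289+0.000j S between n1,n4
  Y(R12) = 0.1887+0.000j S between n4,n1
  V1: constraint V(n4)−V(n0) = 4.63
Assemble and solve the 8×8 MNA system:
  V(n1)=4.124+0.009617j  V(n2)=4.134+0.2263j  V(n3)=1.234+4.667j  V(n4)=4.630+0.000j  V(n5)=4.112+0.009589j  V(n6)=3.707+0.1042j  V(n7)=3.855-0.001172j
  i(V1)=-0.9501+0.06446j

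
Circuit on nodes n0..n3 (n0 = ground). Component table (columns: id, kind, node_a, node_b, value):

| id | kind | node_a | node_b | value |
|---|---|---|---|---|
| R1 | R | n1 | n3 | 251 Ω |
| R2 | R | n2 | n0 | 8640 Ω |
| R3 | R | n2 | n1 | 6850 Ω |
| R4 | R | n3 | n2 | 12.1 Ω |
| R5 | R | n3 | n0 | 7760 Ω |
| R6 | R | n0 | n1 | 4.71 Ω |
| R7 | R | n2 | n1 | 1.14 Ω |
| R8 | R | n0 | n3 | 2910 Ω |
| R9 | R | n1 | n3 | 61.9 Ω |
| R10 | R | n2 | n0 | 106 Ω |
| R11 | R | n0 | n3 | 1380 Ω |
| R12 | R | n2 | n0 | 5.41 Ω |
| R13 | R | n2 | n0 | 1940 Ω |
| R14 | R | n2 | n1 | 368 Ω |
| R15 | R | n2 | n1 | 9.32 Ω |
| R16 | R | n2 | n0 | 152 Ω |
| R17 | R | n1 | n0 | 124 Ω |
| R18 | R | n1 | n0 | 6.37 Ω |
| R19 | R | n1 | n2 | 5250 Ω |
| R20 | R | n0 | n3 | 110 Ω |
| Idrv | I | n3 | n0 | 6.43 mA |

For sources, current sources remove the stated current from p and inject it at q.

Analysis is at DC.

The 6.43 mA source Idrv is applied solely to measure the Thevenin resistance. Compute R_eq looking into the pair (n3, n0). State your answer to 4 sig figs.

Apply KCL at each of the 3 non-ground nodes and solve the resulting linear system.
Node n1: branches {R1, R3, R6, R7, R9, R14, R15, R17, R18, R19} → V_1 = -0.009117
Node n2: branches {R2, R3, R4, R7, R10, R12, R13, R14, R15, R16, R19} → V_2 = -0.01142
Node n3: branches {R1, R4, R5, R8, R9, R11, R20, Idrv} → V_3 = -0.06684

R_eq = 10.40 Ω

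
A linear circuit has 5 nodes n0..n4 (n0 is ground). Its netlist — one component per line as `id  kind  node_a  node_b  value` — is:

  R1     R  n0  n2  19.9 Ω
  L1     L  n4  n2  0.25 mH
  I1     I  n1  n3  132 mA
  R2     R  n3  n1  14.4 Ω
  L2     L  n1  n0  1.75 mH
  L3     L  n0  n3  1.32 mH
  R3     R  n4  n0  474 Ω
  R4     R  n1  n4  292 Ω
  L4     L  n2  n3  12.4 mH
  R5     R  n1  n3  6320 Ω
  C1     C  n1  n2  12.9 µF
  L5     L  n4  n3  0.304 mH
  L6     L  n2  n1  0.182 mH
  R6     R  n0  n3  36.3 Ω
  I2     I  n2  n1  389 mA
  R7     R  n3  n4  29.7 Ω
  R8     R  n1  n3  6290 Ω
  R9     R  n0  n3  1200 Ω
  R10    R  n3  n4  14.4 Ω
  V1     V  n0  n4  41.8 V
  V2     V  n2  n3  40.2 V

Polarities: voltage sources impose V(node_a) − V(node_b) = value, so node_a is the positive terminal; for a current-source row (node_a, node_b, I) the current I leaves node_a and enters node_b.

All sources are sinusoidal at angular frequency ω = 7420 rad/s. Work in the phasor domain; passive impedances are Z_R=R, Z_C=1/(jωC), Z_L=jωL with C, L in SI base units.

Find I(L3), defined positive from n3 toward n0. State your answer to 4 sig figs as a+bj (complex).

0.3616+5.739j A

Element admittances at ω=7420 rad/s:
  Y(R1) = 0.05025+0.000j S between n0,n2
  Y(L1) = 0.000-0.5391j S between n4,n2
  I1: injects 0.132 A into n3 (from n1)
  Y(R2) = 0.06944+0.000j S between n3,n1
  Y(L2) = 0.000-0.07701j S between n1,n0
  Y(L3) = 0.000-0.1021j S between n0,n3
  Y(R3) = 0.002110+0.000j S between n4,n0
  Y(R4) = 0.003425+0.000j S between n1,n4
  Y(L4) = 0.000-0.01087j S between n2,n3
  Y(R5) = 0.0001582+0.000j S between n1,n3
  Y(C1) = 0.000+0.09572j S between n1,n2
  Y(L5) = 0.000-0.4433j S between n4,n3
  Y(L6) = 0.000-0.7405j S between n2,n1
  Y(R6) = 0.02755+0.000j S between n0,n3
  I2: injects 0.389 A into n1 (from n2)
  Y(R7) = 0.03367+0.000j S between n3,n4
  Y(R8) = 0.0001590+0.000j S between n1,n3
  Y(R9) = 0.0008333+0.000j S between n0,n3
  Y(R10) = 0.06944+0.000j S between n3,n4
  V1: constraint V(n0)−V(n4) = 41.8
  V2: constraint V(n2)−V(n3) = 40.2
Assemble and solve the 6×6 MNA system:
  V(n1)=-14.71-0.6200j  V(n2)=-16.01+3.542j  V(n3)=-56.21+3.542j  V(n4)=-41.80+0.000j
  i(V1)=-2.174+7.150j  i(V2)=-4.177+13.32j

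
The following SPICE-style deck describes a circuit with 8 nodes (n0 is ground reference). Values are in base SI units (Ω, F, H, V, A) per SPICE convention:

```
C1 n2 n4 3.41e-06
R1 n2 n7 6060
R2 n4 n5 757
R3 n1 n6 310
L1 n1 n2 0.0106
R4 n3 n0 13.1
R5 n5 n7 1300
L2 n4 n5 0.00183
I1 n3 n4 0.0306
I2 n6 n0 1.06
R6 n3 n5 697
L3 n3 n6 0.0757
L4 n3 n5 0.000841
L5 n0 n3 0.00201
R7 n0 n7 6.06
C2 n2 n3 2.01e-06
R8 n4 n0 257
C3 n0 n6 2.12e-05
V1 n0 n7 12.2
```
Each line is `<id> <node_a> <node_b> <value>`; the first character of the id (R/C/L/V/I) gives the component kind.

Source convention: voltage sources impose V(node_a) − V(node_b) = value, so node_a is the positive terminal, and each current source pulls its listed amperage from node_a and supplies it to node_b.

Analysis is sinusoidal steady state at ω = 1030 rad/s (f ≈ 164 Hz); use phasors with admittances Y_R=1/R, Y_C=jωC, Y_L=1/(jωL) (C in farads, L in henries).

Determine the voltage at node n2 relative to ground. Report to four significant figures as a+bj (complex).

MNA unknowns: 7 node voltages V₁..V_7 plus 1 source current (V1)
C1: Y=0.000+0.003512j on G[2,4]
R1: Y=0.0001650+0.000j on G[2,7]
R2: Y=0.001321+0.000j on G[4,5]
R3: Y=0.003226+0.000j on G[1,6]
L1: Y=0.000-0.09159j on G[1,2]
R4: Y=0.07634+0.000j on G[3,0]
R5: Y=0.0007692+0.000j on G[5,7]
L2: Y=0.000-0.5305j on G[4,5]
I1: z[3]−=0.0306, z[4]+=0.0306
I2: z[6]−=1.06, z[0]+=1.06
R6: Y=0.001435+0.000j on G[3,5]
L3: Y=0.000-0.01283j on G[3,6]
L4: Y=0.000-1.154j on G[3,5]
L5: Y=0.000-0.4830j on G[0,3]
R7: Y=0.1650+0.000j on G[0,7]
C2: Y=0.000+0.002070j on G[2,3]
R8: Y=0.003891+0.000j on G[4,0]
C3: Y=0.000+0.02184j on G[0,6]
V1: row V0−V7=12.2, i_V1 at 0,7
solve → V1=32.19+32.60j, V2=34.40+34.49j, V3=-0.6003+2.181j, V4=-0.9198+1.954j, V5=-0.6999+2.104j, V6=-21.59+95.28j, V7=-12.20+0.000j
aux → i_V1=-2.030-0.007310j

34.40+34.49j V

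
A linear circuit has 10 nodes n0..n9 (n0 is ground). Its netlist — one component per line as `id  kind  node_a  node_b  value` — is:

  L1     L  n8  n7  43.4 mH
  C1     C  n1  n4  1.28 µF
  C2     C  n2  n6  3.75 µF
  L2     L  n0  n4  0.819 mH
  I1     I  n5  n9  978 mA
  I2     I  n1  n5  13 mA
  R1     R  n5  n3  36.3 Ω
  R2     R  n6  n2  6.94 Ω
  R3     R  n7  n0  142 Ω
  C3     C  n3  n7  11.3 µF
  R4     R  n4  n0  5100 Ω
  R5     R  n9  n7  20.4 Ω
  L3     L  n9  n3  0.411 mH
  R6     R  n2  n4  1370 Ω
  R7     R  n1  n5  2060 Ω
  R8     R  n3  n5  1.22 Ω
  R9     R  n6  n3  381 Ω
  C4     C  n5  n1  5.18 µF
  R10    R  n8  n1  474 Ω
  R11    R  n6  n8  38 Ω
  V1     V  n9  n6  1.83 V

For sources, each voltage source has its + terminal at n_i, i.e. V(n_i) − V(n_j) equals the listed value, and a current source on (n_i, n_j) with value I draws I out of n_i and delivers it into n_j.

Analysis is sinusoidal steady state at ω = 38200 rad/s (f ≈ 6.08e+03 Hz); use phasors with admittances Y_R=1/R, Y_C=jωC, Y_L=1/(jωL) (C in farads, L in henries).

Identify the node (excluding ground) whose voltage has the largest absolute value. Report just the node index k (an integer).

9

Apply KCL at each of the 9 non-ground nodes and solve the resulting linear system.
Node n1: branches {C1, I2, R7, C4, R10} → V_1 = -0.2036-0.03571j
Node n2: branches {C2, R2, R6} → V_2 = 7.302+9.160j
Node n3: branches {R1, C3, L3, R8, R9} → V_3 = 0.8108+0.04406j
Node n4: branches {C1, L2, R4, R6} → V_4 = -0.1697-0.4272j
Node n5: branches {I1, I2, R1, R7, R8, C4} → V_5 = -0.3041+0.06747j
Node n6: branches {C2, R2, R9, R11, V1} → V_6 = 7.345+9.165j
Node n7: branches {L1, R3, C3, R5} → V_7 = 1.944-0.7585j
Node n8: branches {L1, R10, R11} → V_8 = 6.587+8.581j
Node n9: branches {I1, R5, L3, V1} → V_9 = 9.175+9.165j
Source currents: i(V1)=0.04256+0.04631j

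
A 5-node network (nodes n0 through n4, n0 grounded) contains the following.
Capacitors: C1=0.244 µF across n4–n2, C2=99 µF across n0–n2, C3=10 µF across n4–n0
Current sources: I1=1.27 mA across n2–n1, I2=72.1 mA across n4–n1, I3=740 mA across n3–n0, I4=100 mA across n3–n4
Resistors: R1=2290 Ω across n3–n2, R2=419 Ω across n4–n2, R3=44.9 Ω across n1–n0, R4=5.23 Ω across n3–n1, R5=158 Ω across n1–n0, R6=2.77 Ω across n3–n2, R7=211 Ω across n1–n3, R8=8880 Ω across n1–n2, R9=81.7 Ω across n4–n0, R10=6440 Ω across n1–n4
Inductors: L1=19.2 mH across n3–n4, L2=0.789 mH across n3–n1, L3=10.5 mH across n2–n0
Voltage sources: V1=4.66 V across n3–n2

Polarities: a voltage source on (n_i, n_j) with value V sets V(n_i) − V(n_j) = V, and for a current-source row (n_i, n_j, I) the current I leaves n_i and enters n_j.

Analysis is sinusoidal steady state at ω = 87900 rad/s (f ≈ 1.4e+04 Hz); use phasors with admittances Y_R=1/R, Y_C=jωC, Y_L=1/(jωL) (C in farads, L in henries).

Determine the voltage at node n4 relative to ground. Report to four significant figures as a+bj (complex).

-0.002300-0.02943j V

MNA unknowns: 4 node voltages V₁..V_4 plus 1 source current (V1)
C1: Y=0.000+0.02145j on G[4,2]
I1: z[2]−=0.00127, z[1]+=0.00127
I2: z[4]−=0.0721, z[1]+=0.0721
R1: Y=0.0004367+0.000j on G[3,2]
L1: Y=0.000-0.0005925j on G[3,4]
I3: z[3]−=0.74, z[0]+=0.74
L2: Y=0.000-0.01442j on G[3,1]
R2: Y=0.002387+0.000j on G[4,2]
R3: Y=0.02227+0.000j on G[1,0]
C2: Y=0.000+8.702j on G[0,2]
C3: Y=0.000+0.8790j on G[4,0]
R4: Y=0.1912+0.000j on G[3,1]
R5: Y=0.006329+0.000j on G[1,0]
R6: Y=0.3610+0.000j on G[3,2]
R7: Y=0.004739+0.000j on G[1,3]
I4: z[3]−=0.1, z[4]+=0.1
R8: Y=0.0001126+0.000j on G[1,2]
L3: Y=0.000-0.001083j on G[2,0]
R9: Y=0.01224+0.000j on G[4,0]
R10: Y=0.0001553+0.000j on G[1,4]
V1: row V3−V2=4.66, i_V1 at 3,2
solve → V1=4.390+0.07200j, V2=3.709e-05+0.1024j, V3=4.660+0.1024j, V4=-0.002300-0.02943j
aux → i_V1=-2.578+0.0006910j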